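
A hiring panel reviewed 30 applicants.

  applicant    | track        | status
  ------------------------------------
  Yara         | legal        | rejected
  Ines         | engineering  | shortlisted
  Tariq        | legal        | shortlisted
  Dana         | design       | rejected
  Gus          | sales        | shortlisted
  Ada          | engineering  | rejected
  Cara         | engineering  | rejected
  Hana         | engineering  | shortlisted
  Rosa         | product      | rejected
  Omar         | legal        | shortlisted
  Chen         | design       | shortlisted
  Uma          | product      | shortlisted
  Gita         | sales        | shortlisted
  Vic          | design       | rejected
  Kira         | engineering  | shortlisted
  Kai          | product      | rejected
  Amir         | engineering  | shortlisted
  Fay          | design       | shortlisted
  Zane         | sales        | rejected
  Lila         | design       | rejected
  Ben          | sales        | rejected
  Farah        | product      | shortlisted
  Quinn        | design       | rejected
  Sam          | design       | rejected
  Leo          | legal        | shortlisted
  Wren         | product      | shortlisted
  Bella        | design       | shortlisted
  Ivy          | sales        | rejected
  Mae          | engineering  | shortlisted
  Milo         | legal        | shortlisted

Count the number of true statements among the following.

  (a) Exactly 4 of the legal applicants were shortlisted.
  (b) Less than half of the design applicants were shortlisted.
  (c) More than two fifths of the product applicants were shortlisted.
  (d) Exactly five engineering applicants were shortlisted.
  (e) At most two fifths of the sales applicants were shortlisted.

5

(a) legal: |A| = 5, |A ∩ B| = 4; needs |A ∩ B| = 4 — true.
(b) design: |A| = 8, |A ∩ B| = 3; needs |A ∩ B| < |A ∖ B| — true.
(c) product: |A| = 5, |A ∩ B| = 3; needs |A ∩ B| / |A| > 2/5 — true.
(d) engineering: |A| = 7, |A ∩ B| = 5; needs |A ∩ B| = 5 — true.
(e) sales: |A| = 5, |A ∩ B| = 2; needs |A ∩ B| / |A| ≤ 2/5 — true.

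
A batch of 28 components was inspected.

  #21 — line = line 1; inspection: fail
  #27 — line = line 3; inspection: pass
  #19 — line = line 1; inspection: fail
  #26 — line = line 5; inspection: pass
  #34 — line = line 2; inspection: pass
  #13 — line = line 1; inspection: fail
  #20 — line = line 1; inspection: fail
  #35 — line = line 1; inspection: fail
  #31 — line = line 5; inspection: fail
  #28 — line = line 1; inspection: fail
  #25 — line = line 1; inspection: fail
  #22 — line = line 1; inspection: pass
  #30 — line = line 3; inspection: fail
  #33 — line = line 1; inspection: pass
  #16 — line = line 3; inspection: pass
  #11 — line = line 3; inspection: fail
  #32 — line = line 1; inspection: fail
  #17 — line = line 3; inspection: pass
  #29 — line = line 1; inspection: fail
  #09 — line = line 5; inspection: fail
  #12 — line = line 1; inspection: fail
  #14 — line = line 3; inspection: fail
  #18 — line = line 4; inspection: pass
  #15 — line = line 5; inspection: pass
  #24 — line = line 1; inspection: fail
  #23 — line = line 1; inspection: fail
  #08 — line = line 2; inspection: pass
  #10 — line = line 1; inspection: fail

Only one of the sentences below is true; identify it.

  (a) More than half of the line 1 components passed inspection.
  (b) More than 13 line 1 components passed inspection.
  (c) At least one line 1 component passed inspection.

(c)

|A| = 15, |A ∩ B| = 2, |A ∖ B| = 13.
(a) requires |A ∩ B| > |A ∖ B|: false.
(b) requires |A ∩ B| > 13: false.
(c) requires A ∩ B ≠ ∅ (|A ∩ B| ≥ 1): true.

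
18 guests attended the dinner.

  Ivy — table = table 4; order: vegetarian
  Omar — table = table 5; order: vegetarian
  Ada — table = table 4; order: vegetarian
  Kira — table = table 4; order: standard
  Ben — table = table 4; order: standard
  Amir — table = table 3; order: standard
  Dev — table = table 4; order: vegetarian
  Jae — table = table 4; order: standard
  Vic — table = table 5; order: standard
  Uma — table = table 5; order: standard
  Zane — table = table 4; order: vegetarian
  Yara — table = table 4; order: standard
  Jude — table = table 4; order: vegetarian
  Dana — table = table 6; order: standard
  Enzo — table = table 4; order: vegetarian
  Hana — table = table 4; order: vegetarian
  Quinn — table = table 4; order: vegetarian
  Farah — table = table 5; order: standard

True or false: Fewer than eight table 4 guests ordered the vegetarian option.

The determiner here denotes the relation: |A ∩ B| < 8.
A (the restrictor) = {Ivy, Ada, Kira, Ben, Dev, Jae, Zane, Yara, Jude, Enzo, Hana, Quinn}, |A| = 12.
A ∩ B = {Ivy, Ada, Dev, Zane, Jude, Enzo, Hana, Quinn}, so |A ∩ B| = 8.
|A ∩ B| = 8, so the statement is false.

False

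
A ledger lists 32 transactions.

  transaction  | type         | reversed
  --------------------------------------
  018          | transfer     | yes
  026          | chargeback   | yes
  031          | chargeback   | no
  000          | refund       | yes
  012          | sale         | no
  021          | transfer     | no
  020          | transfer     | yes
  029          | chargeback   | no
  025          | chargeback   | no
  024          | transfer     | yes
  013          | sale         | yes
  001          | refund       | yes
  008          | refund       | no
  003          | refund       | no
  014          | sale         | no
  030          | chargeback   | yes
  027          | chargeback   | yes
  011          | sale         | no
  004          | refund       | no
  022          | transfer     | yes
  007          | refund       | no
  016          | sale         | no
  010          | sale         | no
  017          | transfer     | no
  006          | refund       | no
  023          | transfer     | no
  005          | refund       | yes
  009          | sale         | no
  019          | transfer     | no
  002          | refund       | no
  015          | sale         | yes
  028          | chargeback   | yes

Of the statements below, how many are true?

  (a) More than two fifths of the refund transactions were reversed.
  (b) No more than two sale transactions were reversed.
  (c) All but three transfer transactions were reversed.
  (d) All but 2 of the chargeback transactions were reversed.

1

(a) refund: |A| = 9, |A ∩ B| = 3; needs |A ∩ B| / |A| > 2/5 — false.
(b) sale: |A| = 8, |A ∩ B| = 2; needs |A ∩ B| ≤ 2 — true.
(c) transfer: |A| = 8, |A ∩ B| = 4; needs |A ∖ B| = 3 — false.
(d) chargeback: |A| = 7, |A ∩ B| = 4; needs |A ∖ B| = 2 — false.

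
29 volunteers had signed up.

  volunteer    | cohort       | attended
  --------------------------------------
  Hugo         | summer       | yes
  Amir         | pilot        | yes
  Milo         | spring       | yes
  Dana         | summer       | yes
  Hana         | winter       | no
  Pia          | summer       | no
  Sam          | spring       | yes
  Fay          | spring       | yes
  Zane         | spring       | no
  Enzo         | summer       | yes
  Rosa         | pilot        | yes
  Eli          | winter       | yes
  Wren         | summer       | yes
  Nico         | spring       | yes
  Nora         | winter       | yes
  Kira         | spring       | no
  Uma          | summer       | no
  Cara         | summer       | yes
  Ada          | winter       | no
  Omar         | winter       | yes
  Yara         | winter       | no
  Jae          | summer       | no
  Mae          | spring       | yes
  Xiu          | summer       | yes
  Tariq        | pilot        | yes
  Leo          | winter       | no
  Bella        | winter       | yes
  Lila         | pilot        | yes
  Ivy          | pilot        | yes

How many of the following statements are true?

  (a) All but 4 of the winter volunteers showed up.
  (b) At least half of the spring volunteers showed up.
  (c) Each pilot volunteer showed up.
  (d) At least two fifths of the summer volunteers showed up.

(a) winter: |A| = 8, |A ∩ B| = 4; needs |A ∖ B| = 4 — true.
(b) spring: |A| = 7, |A ∩ B| = 5; needs |A ∩ B| ≥ |A ∖ B| — true.
(c) pilot: |A| = 5, |A ∩ B| = 5; needs A ⊆ B, i.e. every element of A is in B (|A ∖ B| = 0) — true.
(d) summer: |A| = 9, |A ∩ B| = 6; needs |A ∩ B| / |A| ≥ 2/5 — true.

4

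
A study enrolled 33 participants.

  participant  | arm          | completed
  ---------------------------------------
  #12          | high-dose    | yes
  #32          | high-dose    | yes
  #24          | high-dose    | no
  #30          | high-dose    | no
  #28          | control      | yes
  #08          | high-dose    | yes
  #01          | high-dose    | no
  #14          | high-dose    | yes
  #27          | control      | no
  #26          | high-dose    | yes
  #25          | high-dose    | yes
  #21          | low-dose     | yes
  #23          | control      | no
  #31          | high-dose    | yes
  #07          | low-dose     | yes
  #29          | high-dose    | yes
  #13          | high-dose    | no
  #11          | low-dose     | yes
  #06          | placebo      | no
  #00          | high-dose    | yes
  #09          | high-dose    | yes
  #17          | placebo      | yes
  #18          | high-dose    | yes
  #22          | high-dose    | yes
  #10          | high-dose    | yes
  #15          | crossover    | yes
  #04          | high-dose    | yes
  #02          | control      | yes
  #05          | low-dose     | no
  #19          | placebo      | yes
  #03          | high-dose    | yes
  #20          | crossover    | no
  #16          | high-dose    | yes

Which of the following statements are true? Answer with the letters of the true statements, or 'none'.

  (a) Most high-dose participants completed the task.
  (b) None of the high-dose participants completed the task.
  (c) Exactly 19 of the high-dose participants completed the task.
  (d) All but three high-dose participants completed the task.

(a)

|A| = 20, |A ∩ B| = 16, |A ∖ B| = 4.
(a) |A ∩ B| > |A ∖ B|: holds.
(b) A ∩ B = ∅ (|A ∩ B| = 0): fails.
(c) |A ∩ B| = 19: fails.
(d) |A ∖ B| = 3: fails.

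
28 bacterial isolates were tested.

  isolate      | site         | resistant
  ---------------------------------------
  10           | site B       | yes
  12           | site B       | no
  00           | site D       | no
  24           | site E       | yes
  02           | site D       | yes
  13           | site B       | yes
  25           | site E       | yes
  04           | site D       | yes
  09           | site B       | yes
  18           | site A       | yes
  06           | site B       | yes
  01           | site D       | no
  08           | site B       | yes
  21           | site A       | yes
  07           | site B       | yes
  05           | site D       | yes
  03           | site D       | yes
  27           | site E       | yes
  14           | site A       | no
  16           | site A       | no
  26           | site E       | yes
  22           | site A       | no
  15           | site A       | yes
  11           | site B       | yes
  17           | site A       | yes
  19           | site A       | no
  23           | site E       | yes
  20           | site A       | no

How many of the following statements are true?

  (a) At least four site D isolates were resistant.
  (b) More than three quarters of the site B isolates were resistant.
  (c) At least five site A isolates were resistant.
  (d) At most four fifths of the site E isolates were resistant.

2

(a) site D: |A| = 6, |A ∩ B| = 4; needs |A ∩ B| ≥ 4 — true.
(b) site B: |A| = 8, |A ∩ B| = 7; needs |A ∩ B| / |A| > 3/4 — true.
(c) site A: |A| = 9, |A ∩ B| = 4; needs |A ∩ B| ≥ 5 — false.
(d) site E: |A| = 5, |A ∩ B| = 5; needs |A ∩ B| / |A| ≤ 4/5 — false.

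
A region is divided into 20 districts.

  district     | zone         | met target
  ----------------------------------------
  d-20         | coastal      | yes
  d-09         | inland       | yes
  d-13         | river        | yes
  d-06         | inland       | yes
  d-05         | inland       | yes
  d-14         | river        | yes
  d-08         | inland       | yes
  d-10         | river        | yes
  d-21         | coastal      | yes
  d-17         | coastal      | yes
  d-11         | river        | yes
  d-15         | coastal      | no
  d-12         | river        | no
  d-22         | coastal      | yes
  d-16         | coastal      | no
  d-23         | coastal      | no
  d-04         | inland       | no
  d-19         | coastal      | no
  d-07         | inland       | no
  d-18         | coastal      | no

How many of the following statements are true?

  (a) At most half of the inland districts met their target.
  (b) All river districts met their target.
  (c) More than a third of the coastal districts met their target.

1

(a) inland: |A| = 6, |A ∩ B| = 4; needs |A ∩ B| ≤ |A ∖ B| — false.
(b) river: |A| = 5, |A ∩ B| = 4; needs A ⊆ B, i.e. every element of A is in B (|A ∖ B| = 0) — false.
(c) coastal: |A| = 9, |A ∩ B| = 4; needs |A ∩ B| / |A| > 1/3 — true.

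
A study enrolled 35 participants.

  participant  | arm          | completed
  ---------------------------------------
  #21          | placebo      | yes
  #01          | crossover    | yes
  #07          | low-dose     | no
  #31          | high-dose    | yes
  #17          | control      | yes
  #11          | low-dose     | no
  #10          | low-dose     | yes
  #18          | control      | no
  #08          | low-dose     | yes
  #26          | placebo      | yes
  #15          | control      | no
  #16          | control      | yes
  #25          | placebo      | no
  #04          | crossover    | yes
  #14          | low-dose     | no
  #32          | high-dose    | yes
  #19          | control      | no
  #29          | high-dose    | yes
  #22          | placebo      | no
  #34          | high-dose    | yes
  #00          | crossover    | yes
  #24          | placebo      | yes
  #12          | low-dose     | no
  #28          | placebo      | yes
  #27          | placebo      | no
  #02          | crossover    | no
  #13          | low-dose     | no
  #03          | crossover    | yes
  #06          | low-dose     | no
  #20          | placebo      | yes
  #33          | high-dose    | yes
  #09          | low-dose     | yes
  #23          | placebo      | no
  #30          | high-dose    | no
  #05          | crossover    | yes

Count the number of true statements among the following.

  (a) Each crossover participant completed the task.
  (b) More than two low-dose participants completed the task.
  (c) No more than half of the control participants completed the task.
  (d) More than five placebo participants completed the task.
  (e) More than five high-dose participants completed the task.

(a) crossover: |A| = 6, |A ∩ B| = 5; needs A ⊆ B, i.e. every element of A is in B (|A ∖ B| = 0) — false.
(b) low-dose: |A| = 9, |A ∩ B| = 3; needs |A ∩ B| > 2 — true.
(c) control: |A| = 5, |A ∩ B| = 2; needs |A ∩ B| ≤ |A ∖ B| — true.
(d) placebo: |A| = 9, |A ∩ B| = 5; needs |A ∩ B| > 5 — false.
(e) high-dose: |A| = 6, |A ∩ B| = 5; needs |A ∩ B| > 5 — false.

2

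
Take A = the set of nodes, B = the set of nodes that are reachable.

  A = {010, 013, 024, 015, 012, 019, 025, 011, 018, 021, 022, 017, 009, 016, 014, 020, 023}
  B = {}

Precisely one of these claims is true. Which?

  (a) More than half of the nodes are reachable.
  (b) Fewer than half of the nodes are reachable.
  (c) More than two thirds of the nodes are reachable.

|A| = 17, |A ∩ B| = 0, |A ∖ B| = 17.
(a) requires |A ∩ B| > |A ∖ B|: false.
(b) requires |A ∩ B| < |A ∖ B|: true.
(c) requires |A ∩ B| / |A| > 2/3: false.

(b)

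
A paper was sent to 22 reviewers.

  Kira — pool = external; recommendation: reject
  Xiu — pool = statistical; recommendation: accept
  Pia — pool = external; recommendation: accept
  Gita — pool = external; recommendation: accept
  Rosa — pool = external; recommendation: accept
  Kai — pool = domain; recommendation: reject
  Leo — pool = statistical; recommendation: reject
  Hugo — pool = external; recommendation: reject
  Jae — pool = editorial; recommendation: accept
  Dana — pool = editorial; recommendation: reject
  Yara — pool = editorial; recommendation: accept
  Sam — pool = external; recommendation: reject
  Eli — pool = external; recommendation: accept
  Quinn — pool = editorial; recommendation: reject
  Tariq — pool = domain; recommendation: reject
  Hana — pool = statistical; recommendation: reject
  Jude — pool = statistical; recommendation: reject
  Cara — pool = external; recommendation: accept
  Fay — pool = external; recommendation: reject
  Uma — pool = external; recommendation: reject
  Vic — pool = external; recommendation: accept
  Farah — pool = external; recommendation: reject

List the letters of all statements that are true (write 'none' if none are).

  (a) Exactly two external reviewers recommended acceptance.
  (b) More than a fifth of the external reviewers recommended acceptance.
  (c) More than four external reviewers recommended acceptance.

(b), (c)

|A| = 12, |A ∩ B| = 6, |A ∖ B| = 6.
(a) |A ∩ B| = 2: fails.
(b) |A ∩ B| / |A| > 1/5: holds.
(c) |A ∩ B| > 4: holds.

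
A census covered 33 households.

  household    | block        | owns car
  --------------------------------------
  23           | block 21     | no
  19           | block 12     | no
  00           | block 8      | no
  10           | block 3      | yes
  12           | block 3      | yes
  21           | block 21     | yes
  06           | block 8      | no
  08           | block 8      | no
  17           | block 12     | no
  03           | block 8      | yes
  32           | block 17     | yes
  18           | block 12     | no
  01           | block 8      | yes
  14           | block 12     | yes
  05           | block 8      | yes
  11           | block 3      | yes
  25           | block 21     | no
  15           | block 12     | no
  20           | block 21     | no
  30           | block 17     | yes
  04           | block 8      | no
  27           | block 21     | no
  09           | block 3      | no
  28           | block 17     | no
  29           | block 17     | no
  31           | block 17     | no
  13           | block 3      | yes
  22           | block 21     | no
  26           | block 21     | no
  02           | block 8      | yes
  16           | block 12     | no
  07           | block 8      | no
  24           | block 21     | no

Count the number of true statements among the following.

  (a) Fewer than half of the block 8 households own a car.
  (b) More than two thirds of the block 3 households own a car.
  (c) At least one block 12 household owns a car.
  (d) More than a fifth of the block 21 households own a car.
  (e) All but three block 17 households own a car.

4

(a) block 8: |A| = 9, |A ∩ B| = 4; needs |A ∩ B| < |A ∖ B| — true.
(b) block 3: |A| = 5, |A ∩ B| = 4; needs |A ∩ B| / |A| > 2/3 — true.
(c) block 12: |A| = 6, |A ∩ B| = 1; needs A ∩ B ≠ ∅ (|A ∩ B| ≥ 1) — true.
(d) block 21: |A| = 8, |A ∩ B| = 1; needs |A ∩ B| / |A| > 1/5 — false.
(e) block 17: |A| = 5, |A ∩ B| = 2; needs |A ∖ B| = 3 — true.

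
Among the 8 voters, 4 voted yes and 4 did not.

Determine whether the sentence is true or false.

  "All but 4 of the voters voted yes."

The determiner here denotes the relation: |A ∖ B| = 4.
|A| = 8, |A ∩ B| = 4, |A ∖ B| = 4.
|A ∖ B| = 4, so the statement is true.

True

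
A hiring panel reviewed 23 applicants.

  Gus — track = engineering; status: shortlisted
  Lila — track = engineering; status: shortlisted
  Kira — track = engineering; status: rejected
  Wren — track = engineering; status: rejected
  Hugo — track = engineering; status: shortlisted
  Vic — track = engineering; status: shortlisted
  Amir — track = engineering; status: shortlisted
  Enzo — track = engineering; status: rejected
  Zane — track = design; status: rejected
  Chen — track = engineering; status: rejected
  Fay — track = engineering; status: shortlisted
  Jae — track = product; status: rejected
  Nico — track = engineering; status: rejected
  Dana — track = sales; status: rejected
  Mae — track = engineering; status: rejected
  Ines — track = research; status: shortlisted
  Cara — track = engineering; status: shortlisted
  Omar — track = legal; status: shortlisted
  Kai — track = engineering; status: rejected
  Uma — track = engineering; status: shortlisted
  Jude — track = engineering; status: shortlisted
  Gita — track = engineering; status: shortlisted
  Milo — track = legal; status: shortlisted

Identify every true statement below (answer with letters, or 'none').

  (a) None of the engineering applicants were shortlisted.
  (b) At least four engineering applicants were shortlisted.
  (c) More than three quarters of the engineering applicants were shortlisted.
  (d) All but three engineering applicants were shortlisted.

|A| = 17, |A ∩ B| = 10, |A ∖ B| = 7.
(a) A ∩ B = ∅ (|A ∩ B| = 0): fails.
(b) |A ∩ B| ≥ 4: holds.
(c) |A ∩ B| / |A| > 3/4: fails.
(d) |A ∖ B| = 3: fails.

(b)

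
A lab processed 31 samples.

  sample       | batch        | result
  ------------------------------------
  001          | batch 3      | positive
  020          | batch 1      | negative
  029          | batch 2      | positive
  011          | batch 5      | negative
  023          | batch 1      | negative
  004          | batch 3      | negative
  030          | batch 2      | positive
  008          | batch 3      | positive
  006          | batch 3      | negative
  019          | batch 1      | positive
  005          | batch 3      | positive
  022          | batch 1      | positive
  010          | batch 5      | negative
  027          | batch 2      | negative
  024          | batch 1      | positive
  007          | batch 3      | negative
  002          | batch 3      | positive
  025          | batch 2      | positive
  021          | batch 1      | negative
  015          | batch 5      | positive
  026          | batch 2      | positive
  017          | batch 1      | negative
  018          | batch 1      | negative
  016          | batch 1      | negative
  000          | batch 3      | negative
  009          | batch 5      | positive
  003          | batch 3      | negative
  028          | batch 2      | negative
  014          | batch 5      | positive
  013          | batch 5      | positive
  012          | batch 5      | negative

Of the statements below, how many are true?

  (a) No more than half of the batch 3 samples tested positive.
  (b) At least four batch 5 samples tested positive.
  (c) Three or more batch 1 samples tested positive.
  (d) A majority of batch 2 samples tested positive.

(a) batch 3: |A| = 9, |A ∩ B| = 4; needs |A ∩ B| ≤ |A ∖ B| — true.
(b) batch 5: |A| = 7, |A ∩ B| = 4; needs |A ∩ B| ≥ 4 — true.
(c) batch 1: |A| = 9, |A ∩ B| = 3; needs |A ∩ B| ≥ 3 — true.
(d) batch 2: |A| = 6, |A ∩ B| = 4; needs |A ∩ B| > |A ∖ B| — true.

4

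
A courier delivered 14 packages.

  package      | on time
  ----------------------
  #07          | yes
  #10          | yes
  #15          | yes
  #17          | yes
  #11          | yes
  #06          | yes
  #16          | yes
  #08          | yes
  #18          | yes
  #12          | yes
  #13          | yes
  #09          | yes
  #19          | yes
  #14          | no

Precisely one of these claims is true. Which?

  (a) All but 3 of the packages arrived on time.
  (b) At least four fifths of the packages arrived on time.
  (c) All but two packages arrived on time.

(b)

|A| = 14, |A ∩ B| = 13, |A ∖ B| = 1.
(a) requires |A ∖ B| = 3: false.
(b) requires |A ∩ B| / |A| ≥ 4/5: true.
(c) requires |A ∖ B| = 2: false.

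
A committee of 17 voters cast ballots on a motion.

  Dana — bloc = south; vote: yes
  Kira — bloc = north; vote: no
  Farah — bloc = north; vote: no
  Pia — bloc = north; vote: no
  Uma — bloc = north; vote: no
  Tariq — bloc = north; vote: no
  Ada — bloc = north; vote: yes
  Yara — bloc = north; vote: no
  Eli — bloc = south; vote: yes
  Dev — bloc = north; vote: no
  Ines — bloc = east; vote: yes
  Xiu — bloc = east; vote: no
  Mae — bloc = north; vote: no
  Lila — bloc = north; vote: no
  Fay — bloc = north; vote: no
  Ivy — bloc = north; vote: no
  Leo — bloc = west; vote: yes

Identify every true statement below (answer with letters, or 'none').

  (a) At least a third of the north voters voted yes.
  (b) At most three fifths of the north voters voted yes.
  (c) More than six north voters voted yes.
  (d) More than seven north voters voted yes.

(b)

|A| = 12, |A ∩ B| = 1, |A ∖ B| = 11.
(a) |A ∩ B| / |A| ≥ 1/3: fails.
(b) |A ∩ B| / |A| ≤ 3/5: holds.
(c) |A ∩ B| > 6: fails.
(d) |A ∩ B| > 7: fails.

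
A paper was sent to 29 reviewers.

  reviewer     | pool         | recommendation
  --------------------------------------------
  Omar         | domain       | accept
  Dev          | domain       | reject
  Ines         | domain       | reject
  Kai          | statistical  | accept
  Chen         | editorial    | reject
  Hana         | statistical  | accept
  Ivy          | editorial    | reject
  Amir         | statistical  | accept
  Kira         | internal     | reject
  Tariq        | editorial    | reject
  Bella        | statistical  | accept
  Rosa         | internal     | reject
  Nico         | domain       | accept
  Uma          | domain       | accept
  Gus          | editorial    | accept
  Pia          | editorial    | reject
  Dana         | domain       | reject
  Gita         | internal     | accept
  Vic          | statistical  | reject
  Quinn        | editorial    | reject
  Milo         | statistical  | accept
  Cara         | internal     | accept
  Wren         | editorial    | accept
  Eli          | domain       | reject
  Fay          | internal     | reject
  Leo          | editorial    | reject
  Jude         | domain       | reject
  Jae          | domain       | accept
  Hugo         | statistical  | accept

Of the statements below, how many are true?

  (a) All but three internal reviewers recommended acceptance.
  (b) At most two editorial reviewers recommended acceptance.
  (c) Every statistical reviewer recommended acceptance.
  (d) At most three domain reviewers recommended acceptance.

(a) internal: |A| = 5, |A ∩ B| = 2; needs |A ∖ B| = 3 — true.
(b) editorial: |A| = 8, |A ∩ B| = 2; needs |A ∩ B| ≤ 2 — true.
(c) statistical: |A| = 7, |A ∩ B| = 6; needs A ⊆ B, i.e. every element of A is in B (|A ∖ B| = 0) — false.
(d) domain: |A| = 9, |A ∩ B| = 4; needs |A ∩ B| ≤ 3 — false.

2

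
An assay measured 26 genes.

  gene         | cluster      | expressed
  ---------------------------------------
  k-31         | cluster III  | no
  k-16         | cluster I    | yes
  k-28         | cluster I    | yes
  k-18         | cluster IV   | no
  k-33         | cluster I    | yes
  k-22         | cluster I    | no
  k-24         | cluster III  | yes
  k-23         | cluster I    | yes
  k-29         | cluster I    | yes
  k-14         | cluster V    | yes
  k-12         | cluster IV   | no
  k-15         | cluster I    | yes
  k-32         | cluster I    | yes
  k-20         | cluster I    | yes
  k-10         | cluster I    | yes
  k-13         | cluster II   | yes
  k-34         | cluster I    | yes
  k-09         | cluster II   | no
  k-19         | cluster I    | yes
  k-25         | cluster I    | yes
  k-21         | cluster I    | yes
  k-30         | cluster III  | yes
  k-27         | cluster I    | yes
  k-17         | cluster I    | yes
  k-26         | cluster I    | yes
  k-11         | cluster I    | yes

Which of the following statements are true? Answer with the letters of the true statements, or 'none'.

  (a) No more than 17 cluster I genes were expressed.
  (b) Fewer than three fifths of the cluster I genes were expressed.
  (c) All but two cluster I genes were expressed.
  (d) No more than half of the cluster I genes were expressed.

(a)

|A| = 18, |A ∩ B| = 17, |A ∖ B| = 1.
(a) |A ∩ B| ≤ 17: holds.
(b) |A ∩ B| / |A| < 3/5: fails.
(c) |A ∖ B| = 2: fails.
(d) |A ∩ B| ≤ |A ∖ B|: fails.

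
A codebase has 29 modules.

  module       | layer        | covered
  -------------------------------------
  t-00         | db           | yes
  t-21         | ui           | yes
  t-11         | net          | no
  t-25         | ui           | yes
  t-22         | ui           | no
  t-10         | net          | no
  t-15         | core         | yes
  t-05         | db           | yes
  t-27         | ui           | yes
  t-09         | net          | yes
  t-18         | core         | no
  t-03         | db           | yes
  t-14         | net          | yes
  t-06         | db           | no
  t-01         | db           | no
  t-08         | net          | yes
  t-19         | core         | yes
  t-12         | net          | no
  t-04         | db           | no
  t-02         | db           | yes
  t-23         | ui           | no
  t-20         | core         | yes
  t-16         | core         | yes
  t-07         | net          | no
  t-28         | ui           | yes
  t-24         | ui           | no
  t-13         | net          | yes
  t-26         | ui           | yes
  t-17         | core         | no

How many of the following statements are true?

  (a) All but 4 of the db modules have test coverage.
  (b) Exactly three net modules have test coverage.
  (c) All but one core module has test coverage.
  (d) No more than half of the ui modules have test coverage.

(a) db: |A| = 7, |A ∩ B| = 4; needs |A ∖ B| = 4 — false.
(b) net: |A| = 8, |A ∩ B| = 4; needs |A ∩ B| = 3 — false.
(c) core: |A| = 6, |A ∩ B| = 4; needs |A ∖ B| = 1 — false.
(d) ui: |A| = 8, |A ∩ B| = 5; needs |A ∩ B| ≤ |A ∖ B| — false.

0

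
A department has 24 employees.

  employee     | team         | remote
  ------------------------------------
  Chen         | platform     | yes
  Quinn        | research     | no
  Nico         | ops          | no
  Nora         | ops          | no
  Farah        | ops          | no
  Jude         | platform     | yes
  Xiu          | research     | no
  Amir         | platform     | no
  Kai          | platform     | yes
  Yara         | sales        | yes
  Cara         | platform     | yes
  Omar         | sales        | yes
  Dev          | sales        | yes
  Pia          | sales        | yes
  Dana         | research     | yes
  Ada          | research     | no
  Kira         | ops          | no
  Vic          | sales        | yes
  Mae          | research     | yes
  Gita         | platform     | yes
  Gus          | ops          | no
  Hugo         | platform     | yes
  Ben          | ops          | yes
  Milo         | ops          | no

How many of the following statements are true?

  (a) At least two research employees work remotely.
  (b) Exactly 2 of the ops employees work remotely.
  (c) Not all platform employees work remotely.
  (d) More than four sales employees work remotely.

3

(a) research: |A| = 5, |A ∩ B| = 2; needs |A ∩ B| ≥ 2 — true.
(b) ops: |A| = 7, |A ∩ B| = 1; needs |A ∩ B| = 2 — false.
(c) platform: |A| = 7, |A ∩ B| = 6; needs A ⊄ B (|A ∖ B| ≥ 1) — true.
(d) sales: |A| = 5, |A ∩ B| = 5; needs |A ∩ B| > 4 — true.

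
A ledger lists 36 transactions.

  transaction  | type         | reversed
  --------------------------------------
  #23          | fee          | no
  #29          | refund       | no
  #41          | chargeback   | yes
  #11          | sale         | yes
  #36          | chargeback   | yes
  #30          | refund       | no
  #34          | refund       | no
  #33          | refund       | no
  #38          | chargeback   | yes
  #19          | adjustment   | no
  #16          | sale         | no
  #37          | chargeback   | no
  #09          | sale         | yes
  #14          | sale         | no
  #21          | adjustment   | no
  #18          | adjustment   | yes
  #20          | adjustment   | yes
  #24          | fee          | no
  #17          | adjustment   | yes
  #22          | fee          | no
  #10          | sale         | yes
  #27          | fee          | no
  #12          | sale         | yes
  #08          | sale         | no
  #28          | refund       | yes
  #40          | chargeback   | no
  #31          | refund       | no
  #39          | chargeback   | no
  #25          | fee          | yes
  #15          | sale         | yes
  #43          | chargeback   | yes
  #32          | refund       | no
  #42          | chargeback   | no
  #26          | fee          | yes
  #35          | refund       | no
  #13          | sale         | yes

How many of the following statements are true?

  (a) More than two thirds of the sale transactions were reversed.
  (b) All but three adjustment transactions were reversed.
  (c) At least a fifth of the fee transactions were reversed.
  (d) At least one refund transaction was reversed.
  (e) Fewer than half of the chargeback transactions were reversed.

2

(a) sale: |A| = 9, |A ∩ B| = 6; needs |A ∩ B| / |A| > 2/3 — false.
(b) adjustment: |A| = 5, |A ∩ B| = 3; needs |A ∖ B| = 3 — false.
(c) fee: |A| = 6, |A ∩ B| = 2; needs |A ∩ B| / |A| ≥ 1/5 — true.
(d) refund: |A| = 8, |A ∩ B| = 1; needs A ∩ B ≠ ∅ (|A ∩ B| ≥ 1) — true.
(e) chargeback: |A| = 8, |A ∩ B| = 4; needs |A ∩ B| < |A ∖ B| — false.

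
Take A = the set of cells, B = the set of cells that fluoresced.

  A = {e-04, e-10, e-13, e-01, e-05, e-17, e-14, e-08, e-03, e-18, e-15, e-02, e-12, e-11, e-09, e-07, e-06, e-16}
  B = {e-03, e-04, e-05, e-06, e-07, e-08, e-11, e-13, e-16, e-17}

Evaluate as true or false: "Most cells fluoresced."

True

Truth condition: |A ∩ B| > |A ∖ B|.
|A| = 18, |A ∩ B| = 10, |A ∖ B| = 8.
10 > 8, so the statement is true.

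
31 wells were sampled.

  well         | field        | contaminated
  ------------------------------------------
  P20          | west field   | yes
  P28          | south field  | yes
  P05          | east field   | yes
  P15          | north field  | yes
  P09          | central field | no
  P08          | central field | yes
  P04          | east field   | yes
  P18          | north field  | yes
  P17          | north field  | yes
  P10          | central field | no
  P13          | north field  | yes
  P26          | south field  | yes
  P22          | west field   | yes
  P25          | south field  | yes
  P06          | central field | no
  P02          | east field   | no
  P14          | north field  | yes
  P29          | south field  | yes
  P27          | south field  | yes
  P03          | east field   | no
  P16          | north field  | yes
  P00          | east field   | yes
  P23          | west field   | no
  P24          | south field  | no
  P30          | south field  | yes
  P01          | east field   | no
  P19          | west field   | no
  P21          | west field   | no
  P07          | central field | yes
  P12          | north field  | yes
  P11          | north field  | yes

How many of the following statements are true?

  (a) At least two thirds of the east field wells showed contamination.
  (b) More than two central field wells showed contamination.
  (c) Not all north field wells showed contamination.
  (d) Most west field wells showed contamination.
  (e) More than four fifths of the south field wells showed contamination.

(a) east field: |A| = 6, |A ∩ B| = 3; needs |A ∩ B| / |A| ≥ 2/3 — false.
(b) central field: |A| = 5, |A ∩ B| = 2; needs |A ∩ B| > 2 — false.
(c) north field: |A| = 8, |A ∩ B| = 8; needs A ⊄ B (|A ∖ B| ≥ 1) — false.
(d) west field: |A| = 5, |A ∩ B| = 2; needs |A ∩ B| > |A ∖ B| — false.
(e) south field: |A| = 7, |A ∩ B| = 6; needs |A ∩ B| / |A| > 4/5 — true.

1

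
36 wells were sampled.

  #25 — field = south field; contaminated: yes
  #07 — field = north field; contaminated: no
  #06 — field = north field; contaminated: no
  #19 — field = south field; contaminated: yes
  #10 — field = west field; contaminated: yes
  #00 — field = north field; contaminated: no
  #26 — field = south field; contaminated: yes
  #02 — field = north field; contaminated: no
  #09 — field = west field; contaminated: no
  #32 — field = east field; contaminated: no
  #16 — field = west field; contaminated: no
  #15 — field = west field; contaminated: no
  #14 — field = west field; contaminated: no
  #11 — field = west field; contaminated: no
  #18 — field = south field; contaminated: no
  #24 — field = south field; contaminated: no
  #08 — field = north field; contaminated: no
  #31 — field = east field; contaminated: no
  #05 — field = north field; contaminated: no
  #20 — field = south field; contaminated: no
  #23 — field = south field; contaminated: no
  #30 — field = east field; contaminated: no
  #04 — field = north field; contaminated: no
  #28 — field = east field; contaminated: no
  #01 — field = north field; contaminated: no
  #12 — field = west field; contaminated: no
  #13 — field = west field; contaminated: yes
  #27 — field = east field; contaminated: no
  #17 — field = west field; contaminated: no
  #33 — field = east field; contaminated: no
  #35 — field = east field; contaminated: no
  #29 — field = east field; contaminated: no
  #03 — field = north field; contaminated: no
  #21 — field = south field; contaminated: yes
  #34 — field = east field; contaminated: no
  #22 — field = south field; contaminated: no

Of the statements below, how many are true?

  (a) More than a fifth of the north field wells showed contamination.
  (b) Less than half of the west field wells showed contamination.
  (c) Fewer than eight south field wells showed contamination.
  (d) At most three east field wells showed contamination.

(a) north field: |A| = 9, |A ∩ B| = 0; needs |A ∩ B| / |A| > 1/5 — false.
(b) west field: |A| = 9, |A ∩ B| = 2; needs |A ∩ B| < |A ∖ B| — true.
(c) south field: |A| = 9, |A ∩ B| = 4; needs |A ∩ B| < 8 — true.
(d) east field: |A| = 9, |A ∩ B| = 0; needs |A ∩ B| ≤ 3 — true.

3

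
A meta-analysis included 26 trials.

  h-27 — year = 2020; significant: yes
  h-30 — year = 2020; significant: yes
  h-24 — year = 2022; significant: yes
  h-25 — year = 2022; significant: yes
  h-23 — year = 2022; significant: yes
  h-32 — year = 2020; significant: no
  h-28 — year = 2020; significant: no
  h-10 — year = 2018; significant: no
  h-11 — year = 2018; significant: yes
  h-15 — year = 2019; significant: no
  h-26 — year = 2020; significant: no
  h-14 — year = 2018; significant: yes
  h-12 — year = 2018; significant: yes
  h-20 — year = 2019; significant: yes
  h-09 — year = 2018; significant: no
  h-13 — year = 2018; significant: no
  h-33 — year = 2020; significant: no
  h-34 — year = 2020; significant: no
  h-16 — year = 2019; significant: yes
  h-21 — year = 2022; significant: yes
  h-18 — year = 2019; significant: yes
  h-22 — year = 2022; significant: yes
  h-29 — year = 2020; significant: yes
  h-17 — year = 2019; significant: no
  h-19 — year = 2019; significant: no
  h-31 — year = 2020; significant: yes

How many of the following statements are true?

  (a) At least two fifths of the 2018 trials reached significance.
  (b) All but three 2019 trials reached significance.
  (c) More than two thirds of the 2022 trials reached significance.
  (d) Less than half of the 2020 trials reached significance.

(a) 2018: |A| = 6, |A ∩ B| = 3; needs |A ∩ B| / |A| ≥ 2/5 — true.
(b) 2019: |A| = 6, |A ∩ B| = 3; needs |A ∖ B| = 3 — true.
(c) 2022: |A| = 5, |A ∩ B| = 5; needs |A ∩ B| / |A| > 2/3 — true.
(d) 2020: |A| = 9, |A ∩ B| = 4; needs |A ∩ B| < |A ∖ B| — true.

4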